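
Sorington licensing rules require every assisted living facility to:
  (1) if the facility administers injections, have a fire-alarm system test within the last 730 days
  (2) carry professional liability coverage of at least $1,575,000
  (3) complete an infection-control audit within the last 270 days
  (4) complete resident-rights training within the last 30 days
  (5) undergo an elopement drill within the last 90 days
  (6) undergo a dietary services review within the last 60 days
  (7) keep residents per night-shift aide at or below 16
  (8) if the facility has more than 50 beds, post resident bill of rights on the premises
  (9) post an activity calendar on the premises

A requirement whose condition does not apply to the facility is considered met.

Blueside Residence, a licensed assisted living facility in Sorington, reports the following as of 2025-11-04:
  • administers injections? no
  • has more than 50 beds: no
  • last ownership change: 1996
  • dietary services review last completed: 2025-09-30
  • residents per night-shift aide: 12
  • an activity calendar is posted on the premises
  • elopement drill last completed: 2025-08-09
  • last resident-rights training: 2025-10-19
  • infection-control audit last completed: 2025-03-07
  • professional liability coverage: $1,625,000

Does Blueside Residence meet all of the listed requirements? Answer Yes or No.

Yes

1. condition 'administers injections' does not hold → requirement n/a → met
2. professional liability coverage $1,625,000 ≥ $1,575,000 → met
3. infection-control audit 242 days ago vs limit 270 → met
4. resident-rights training 16 days ago vs limit 30 → met
5. elopement drill 87 days ago vs limit 90 → met
6. dietary services review 35 days ago vs limit 60 → met
7. residents per night-shift aide 12 ≤ 16 → met
8. condition 'has more than 50 beds' does not hold → requirement n/a → met
9. activity calendar present → met
All met.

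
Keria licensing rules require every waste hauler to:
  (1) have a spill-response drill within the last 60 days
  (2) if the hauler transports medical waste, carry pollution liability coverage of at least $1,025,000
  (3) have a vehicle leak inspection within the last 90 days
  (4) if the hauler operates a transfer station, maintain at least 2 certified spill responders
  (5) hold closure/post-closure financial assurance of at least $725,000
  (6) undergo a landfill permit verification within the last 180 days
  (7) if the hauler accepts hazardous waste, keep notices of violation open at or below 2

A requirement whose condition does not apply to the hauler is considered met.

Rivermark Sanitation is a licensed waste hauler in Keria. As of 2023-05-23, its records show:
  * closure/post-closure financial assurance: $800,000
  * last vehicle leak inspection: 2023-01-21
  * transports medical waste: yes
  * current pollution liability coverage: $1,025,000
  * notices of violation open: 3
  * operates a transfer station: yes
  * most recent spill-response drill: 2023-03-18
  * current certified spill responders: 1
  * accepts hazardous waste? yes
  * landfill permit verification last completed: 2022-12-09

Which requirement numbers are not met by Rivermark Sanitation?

1. spill-response drill 66 days ago vs limit 60 → not met
2. condition 'transports medical waste' holds; pollution liability coverage $1,025,000 ≥ $1,025,000 → met
3. vehicle leak inspection 122 days ago vs limit 90 → not met
4. condition 'operates a transfer station' holds; certified spill responders 1 < 2 → not met
5. closure/post-closure financial assurance $800,000 ≥ $725,000 → met
6. landfill permit verification 165 days ago vs limit 180 → met
7. condition 'accepts hazardous waste' holds; notices of violation open 3 > 2 → not met
Not met: 1, 3, 4, 7

1, 3, 4, 7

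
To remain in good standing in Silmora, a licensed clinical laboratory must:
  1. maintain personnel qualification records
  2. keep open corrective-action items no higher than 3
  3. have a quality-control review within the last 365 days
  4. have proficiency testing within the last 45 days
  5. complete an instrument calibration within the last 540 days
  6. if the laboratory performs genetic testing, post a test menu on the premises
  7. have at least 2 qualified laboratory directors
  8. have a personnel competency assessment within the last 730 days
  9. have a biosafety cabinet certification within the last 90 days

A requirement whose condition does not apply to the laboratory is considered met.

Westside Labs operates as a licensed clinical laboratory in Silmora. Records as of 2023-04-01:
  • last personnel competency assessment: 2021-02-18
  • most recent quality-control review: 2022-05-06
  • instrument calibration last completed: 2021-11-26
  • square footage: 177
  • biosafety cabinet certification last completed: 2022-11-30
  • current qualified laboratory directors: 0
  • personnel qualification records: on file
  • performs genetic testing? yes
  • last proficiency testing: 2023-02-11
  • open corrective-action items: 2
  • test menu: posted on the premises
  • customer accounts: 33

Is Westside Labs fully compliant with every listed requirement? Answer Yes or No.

1. personnel qualification records present → met
2. open corrective-action items 2 ≤ 3 → met
3. quality-control review 330 days ago vs limit 365 → met
4. proficiency testing 49 days ago vs limit 45 → not met
5. instrument calibration 491 days ago vs limit 540 → met
6. condition 'performs genetic testing' holds; test menu present → met
7. qualified laboratory directors 0 < 2 → not met
8. personnel competency assessment 772 days ago vs limit 730 → not met
9. biosafety cabinet certification 122 days ago vs limit 90 → not met
Not met: 4, 7, 8, 9

No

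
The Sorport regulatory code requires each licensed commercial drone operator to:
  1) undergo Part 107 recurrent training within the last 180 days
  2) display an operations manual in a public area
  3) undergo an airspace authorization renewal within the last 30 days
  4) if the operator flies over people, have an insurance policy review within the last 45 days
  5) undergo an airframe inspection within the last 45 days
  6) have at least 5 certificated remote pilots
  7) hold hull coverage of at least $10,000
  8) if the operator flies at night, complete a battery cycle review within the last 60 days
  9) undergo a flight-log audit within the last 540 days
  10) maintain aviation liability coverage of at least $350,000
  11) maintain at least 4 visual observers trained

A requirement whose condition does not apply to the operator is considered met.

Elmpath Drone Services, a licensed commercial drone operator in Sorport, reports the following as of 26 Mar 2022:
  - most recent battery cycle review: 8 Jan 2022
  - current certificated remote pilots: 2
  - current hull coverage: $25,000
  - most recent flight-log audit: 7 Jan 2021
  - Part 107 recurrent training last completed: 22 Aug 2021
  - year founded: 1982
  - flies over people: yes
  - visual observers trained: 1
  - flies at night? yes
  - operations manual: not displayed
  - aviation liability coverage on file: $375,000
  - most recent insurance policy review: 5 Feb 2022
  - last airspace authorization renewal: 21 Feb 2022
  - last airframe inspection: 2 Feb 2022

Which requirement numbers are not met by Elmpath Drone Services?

1, 2, 3, 4, 5, 6, 8, 11

1. Part 107 recurrent training 216 days ago vs limit 180 → not met
2. operations manual absent → not met
3. airspace authorization renewal 33 days ago vs limit 30 → not met
4. condition 'flies over people' holds; insurance policy review 49 days ago vs limit 45 → not met
5. airframe inspection 52 days ago vs limit 45 → not met
6. certificated remote pilots 2 < 5 → not met
7. hull coverage $25,000 ≥ $10,000 → met
8. condition 'flies at night' holds; battery cycle review 77 days ago vs limit 60 → not met
9. flight-log audit 443 days ago vs limit 540 → met
10. aviation liability coverage $375,000 ≥ $350,000 → met
11. visual observers trained 1 < 4 → not met
Not met: 1, 2, 3, 4, 5, 6, 8, 11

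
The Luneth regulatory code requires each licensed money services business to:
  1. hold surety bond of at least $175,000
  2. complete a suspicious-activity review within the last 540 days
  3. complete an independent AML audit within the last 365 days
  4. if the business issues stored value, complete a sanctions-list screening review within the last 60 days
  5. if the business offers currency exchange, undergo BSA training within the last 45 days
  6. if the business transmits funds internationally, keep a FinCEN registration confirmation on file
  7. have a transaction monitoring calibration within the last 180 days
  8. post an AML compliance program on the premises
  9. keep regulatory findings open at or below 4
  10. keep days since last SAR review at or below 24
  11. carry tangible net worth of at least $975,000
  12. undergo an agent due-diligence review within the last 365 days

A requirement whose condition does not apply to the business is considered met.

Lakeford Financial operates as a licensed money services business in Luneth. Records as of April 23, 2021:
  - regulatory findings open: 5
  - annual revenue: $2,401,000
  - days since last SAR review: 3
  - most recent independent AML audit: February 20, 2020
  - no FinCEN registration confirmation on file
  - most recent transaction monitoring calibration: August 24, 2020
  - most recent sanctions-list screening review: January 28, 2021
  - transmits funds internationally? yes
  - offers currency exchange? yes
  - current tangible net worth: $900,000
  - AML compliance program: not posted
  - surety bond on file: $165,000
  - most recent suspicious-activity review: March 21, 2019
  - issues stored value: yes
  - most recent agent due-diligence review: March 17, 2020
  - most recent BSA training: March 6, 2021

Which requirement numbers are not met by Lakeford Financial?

1, 2, 3, 4, 5, 6, 7, 8, 9, 11, 12

1. surety bond $165,000 < $175,000 → not met
2. suspicious-activity review 764 days ago vs limit 540 → not met
3. independent AML audit 428 days ago vs limit 365 → not met
4. condition 'issues stored value' holds; sanctions-list screening review 85 days ago vs limit 60 → not met
5. condition 'offers currency exchange' holds; BSA training 48 days ago vs limit 45 → not met
6. condition 'transmits funds internationally' holds; FinCEN registration confirmation absent → not met
7. transaction monitoring calibration 242 days ago vs limit 180 → not met
8. AML compliance program absent → not met
9. regulatory findings open 5 > 4 → not met
10. days since last SAR review 3 ≤ 24 → met
11. tangible net worth $900,000 < $975,000 → not met
12. agent due-diligence review 402 days ago vs limit 365 → not met
Not met: 1, 2, 3, 4, 5, 6, 7, 8, 9, 11, 12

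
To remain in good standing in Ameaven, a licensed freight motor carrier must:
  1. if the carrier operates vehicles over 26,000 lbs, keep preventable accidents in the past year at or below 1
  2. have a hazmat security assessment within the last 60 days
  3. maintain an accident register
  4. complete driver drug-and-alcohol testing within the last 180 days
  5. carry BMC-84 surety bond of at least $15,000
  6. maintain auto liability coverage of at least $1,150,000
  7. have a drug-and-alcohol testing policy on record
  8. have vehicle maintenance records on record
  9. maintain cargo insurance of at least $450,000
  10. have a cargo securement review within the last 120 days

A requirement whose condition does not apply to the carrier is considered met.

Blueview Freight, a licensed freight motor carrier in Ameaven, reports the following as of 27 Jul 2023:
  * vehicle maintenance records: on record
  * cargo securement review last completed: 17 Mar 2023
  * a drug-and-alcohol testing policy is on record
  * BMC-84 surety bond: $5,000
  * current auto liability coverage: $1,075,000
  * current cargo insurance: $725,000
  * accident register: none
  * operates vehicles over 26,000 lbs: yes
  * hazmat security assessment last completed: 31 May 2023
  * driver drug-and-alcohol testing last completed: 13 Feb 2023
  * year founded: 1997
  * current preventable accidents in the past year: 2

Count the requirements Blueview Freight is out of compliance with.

5

1. condition 'operates vehicles over 26,000 lbs' holds; preventable accidents in the past year 2 > 1 → not met
2. hazmat security assessment 57 days ago vs limit 60 → met
3. accident register absent → not met
4. driver drug-and-alcohol testing 164 days ago vs limit 180 → met
5. BMC-84 surety bond $5,000 < $15,000 → not met
6. auto liability coverage $1,075,000 < $1,150,000 → not met
7. drug-and-alcohol testing policy present → met
8. vehicle maintenance records present → met
9. cargo insurance $725,000 ≥ $450,000 → met
10. cargo securement review 132 days ago vs limit 120 → not met
Not met: 5 of 10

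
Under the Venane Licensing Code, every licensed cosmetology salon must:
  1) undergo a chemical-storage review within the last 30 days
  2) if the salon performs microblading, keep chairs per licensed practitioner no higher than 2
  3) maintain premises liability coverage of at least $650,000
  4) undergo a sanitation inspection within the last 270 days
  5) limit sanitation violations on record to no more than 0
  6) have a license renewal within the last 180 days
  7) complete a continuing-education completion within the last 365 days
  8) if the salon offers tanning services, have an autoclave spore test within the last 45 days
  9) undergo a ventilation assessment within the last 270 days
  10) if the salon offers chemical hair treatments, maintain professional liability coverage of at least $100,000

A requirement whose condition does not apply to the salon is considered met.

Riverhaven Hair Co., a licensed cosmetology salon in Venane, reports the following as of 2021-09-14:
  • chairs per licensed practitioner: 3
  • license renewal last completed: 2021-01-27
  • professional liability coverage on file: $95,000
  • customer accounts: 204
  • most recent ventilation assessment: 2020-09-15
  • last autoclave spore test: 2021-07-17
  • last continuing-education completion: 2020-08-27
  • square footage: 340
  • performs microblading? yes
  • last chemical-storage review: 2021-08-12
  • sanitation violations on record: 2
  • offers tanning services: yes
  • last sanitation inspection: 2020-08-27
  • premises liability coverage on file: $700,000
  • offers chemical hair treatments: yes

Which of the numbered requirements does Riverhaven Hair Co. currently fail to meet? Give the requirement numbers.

1. chemical-storage review 33 days ago vs limit 30 → not met
2. condition 'performs microblading' holds; chairs per licensed practitioner 3 > 2 → not met
3. premises liability coverage $700,000 ≥ $650,000 → met
4. sanitation inspection 383 days ago vs limit 270 → not met
5. sanitation violations on record 2 > 0 → not met
6. license renewal 230 days ago vs limit 180 → not met
7. continuing-education completion 383 days ago vs limit 365 → not met
8. condition 'offers tanning services' holds; autoclave spore test 59 days ago vs limit 45 → not met
9. ventilation assessment 364 days ago vs limit 270 → not met
10. condition 'offers chemical hair treatments' holds; professional liability coverage $95,000 < $100,000 → not met
Not met: 1, 2, 4, 5, 6, 7, 8, 9, 10

1, 2, 4, 5, 6, 7, 8, 9, 10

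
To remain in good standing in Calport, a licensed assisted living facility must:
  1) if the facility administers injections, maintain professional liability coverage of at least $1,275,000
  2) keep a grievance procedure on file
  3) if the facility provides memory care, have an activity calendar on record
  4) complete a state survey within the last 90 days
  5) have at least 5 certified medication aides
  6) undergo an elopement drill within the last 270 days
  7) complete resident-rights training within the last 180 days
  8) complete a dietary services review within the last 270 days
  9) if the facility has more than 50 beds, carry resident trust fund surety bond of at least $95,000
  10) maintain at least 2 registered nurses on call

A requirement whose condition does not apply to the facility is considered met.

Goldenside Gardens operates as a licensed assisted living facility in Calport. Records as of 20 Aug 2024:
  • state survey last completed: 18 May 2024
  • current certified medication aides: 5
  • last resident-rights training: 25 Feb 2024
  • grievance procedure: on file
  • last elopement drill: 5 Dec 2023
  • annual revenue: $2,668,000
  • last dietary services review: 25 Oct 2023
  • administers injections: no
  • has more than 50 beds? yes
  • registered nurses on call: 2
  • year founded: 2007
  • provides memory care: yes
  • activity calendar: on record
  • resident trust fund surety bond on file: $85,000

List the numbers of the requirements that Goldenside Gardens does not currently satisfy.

4, 8, 9

1. condition 'administers injections' does not hold → requirement n/a → met
2. grievance procedure present → met
3. condition 'provides memory care' holds; activity calendar present → met
4. state survey 94 days ago vs limit 90 → not met
5. certified medication aides 5 ≥ 5 → met
6. elopement drill 259 days ago vs limit 270 → met
7. resident-rights training 177 days ago vs limit 180 → met
8. dietary services review 300 days ago vs limit 270 → not met
9. condition 'has more than 50 beds' holds; resident trust fund surety bond $85,000 < $95,000 → not met
10. registered nurses on call 2 ≥ 2 → met
Not met: 4, 8, 9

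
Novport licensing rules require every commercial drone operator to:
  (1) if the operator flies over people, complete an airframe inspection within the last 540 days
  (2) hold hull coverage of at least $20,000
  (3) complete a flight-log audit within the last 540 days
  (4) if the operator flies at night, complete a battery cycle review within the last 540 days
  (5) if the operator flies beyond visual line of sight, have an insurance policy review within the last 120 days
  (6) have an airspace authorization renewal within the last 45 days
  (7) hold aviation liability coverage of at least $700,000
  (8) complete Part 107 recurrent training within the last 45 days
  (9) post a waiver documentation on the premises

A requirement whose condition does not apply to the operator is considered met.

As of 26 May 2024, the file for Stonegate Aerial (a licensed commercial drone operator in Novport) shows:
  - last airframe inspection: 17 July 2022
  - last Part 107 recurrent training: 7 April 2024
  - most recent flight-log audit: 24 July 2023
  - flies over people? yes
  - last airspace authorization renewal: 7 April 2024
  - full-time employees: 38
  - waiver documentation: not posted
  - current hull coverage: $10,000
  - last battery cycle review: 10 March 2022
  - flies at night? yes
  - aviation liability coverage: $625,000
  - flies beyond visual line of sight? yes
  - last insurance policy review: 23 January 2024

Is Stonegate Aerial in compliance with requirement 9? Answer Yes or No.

No

9. waiver documentation absent → not met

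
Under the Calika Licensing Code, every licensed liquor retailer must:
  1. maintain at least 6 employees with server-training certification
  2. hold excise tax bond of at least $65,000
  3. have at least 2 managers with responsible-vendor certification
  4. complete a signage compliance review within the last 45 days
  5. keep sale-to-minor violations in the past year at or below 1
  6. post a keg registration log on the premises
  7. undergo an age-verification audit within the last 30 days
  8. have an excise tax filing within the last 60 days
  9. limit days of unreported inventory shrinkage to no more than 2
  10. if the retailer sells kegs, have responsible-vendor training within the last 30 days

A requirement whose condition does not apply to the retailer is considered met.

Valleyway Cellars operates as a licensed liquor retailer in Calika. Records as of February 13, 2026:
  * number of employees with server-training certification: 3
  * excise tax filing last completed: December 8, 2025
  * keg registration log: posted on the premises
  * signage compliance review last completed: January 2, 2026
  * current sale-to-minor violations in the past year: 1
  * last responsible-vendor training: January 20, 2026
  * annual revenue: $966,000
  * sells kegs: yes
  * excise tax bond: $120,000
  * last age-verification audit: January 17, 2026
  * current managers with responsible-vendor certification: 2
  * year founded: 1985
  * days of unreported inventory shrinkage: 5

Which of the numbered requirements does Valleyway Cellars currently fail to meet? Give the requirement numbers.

1, 8, 9

1. employees with server-training certification 3 < 6 → not met
2. excise tax bond $120,000 ≥ $65,000 → met
3. managers with responsible-vendor certification 2 ≥ 2 → met
4. signage compliance review 42 days ago vs limit 45 → met
5. sale-to-minor violations in the past year 1 ≤ 1 → met
6. keg registration log present → met
7. age-verification audit 27 days ago vs limit 30 → met
8. excise tax filing 67 days ago vs limit 60 → not met
9. days of unreported inventory shrinkage 5 > 2 → not met
10. condition 'sells kegs' holds; responsible-vendor training 24 days ago vs limit 30 → met
Not met: 1, 8, 9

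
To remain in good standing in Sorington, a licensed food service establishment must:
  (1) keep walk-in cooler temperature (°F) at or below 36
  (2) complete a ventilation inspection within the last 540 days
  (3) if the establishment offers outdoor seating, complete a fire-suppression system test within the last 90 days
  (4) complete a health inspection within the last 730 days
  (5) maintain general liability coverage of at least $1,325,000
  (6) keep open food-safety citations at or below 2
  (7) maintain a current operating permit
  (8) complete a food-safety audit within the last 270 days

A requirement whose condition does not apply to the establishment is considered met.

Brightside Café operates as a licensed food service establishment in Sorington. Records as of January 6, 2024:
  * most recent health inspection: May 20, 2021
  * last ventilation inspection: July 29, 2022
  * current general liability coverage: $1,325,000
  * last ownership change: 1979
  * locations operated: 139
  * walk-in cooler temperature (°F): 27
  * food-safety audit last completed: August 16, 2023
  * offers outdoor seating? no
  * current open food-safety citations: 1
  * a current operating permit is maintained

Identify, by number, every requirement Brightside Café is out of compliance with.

1. walk-in cooler temperature (°F) 27 ≤ 36 → met
2. ventilation inspection 526 days ago vs limit 540 → met
3. condition 'offers outdoor seating' does not hold → requirement n/a → met
4. health inspection 961 days ago vs limit 730 → not met
5. general liability coverage $1,325,000 ≥ $1,325,000 → met
6. open food-safety citations 1 ≤ 2 → met
7. current operating permit present → met
8. food-safety audit 143 days ago vs limit 270 → met
Not met: 4

4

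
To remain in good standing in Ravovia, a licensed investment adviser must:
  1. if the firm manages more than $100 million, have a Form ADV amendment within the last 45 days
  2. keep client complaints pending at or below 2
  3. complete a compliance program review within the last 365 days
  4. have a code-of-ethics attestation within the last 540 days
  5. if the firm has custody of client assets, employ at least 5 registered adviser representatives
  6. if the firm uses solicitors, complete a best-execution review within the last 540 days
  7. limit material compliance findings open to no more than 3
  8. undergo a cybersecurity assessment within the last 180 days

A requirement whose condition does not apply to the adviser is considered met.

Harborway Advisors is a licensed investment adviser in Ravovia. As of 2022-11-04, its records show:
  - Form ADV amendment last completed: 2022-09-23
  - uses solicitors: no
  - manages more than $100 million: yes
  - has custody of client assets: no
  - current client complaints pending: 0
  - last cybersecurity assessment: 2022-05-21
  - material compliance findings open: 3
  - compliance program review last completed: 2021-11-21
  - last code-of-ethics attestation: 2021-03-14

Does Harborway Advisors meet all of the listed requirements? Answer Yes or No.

1. condition 'manages more than $100 million' holds; Form ADV amendment 42 days ago vs limit 45 → met
2. client complaints pending 0 ≤ 2 → met
3. compliance program review 348 days ago vs limit 365 → met
4. code-of-ethics attestation 600 days ago vs limit 540 → not met
5. condition 'has custody of client assets' does not hold → requirement n/a → met
6. condition 'uses solicitors' does not hold → requirement n/a → met
7. material compliance findings open 3 ≤ 3 → met
8. cybersecurity assessment 167 days ago vs limit 180 → met
Not met: 4

No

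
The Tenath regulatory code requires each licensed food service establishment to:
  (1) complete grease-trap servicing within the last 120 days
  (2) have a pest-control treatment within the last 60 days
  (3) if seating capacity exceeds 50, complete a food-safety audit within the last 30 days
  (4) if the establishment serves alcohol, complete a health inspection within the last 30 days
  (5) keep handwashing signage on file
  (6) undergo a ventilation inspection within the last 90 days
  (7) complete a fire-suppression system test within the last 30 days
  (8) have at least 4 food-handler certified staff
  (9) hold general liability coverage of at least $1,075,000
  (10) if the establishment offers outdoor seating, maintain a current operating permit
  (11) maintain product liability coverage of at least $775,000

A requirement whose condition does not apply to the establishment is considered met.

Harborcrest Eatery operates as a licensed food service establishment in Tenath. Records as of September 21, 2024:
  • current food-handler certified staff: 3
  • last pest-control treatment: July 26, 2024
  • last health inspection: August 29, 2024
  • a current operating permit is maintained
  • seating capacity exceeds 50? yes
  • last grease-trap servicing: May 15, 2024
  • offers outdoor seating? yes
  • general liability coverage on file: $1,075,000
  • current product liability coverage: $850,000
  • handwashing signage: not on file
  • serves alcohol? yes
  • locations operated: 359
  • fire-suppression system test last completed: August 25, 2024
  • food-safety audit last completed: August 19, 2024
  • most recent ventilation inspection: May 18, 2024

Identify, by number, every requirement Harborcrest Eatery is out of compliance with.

1, 3, 5, 6, 8

1. grease-trap servicing 129 days ago vs limit 120 → not met
2. pest-control treatment 57 days ago vs limit 60 → met
3. condition 'seating capacity exceeds 50' holds; food-safety audit 33 days ago vs limit 30 → not met
4. condition 'serves alcohol' holds; health inspection 23 days ago vs limit 30 → met
5. handwashing signage absent → not met
6. ventilation inspection 126 days ago vs limit 90 → not met
7. fire-suppression system test 27 days ago vs limit 30 → met
8. food-handler certified staff 3 < 4 → not met
9. general liability coverage $1,075,000 ≥ $1,075,000 → met
10. condition 'offers outdoor seating' holds; current operating permit present → met
11. product liability coverage $850,000 ≥ $775,000 → met
Not met: 1, 3, 5, 6, 8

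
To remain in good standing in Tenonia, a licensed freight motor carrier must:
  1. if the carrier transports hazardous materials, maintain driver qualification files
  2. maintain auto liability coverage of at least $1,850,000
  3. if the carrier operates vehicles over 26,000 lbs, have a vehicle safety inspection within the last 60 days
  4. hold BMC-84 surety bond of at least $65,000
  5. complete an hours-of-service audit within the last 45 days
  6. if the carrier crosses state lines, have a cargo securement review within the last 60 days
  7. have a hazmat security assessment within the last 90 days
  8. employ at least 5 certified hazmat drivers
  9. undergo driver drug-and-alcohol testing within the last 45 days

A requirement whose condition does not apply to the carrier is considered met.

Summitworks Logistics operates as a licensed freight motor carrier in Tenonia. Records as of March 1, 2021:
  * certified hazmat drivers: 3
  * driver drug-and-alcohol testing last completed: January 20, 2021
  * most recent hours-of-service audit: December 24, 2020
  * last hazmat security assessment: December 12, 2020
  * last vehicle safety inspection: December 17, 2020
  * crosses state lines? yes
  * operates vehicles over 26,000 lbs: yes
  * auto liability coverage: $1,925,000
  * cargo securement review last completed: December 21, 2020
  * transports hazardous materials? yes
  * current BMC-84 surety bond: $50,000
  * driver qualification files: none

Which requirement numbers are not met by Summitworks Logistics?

1. condition 'transports hazardous materials' holds; driver qualification files absent → not met
2. auto liability coverage $1,925,000 ≥ $1,850,000 → met
3. condition 'operates vehicles over 26,000 lbs' holds; vehicle safety inspection 74 days ago vs limit 60 → not met
4. BMC-84 surety bond $50,000 < $65,000 → not met
5. hours-of-service audit 67 days ago vs limit 45 → not met
6. condition 'crosses state lines' holds; cargo securement review 70 days ago vs limit 60 → not met
7. hazmat security assessment 79 days ago vs limit 90 → met
8. certified hazmat drivers 3 < 5 → not met
9. driver drug-and-alcohol testing 40 days ago vs limit 45 → met
Not met: 1, 3, 4, 5, 6, 8

1, 3, 4, 5, 6, 8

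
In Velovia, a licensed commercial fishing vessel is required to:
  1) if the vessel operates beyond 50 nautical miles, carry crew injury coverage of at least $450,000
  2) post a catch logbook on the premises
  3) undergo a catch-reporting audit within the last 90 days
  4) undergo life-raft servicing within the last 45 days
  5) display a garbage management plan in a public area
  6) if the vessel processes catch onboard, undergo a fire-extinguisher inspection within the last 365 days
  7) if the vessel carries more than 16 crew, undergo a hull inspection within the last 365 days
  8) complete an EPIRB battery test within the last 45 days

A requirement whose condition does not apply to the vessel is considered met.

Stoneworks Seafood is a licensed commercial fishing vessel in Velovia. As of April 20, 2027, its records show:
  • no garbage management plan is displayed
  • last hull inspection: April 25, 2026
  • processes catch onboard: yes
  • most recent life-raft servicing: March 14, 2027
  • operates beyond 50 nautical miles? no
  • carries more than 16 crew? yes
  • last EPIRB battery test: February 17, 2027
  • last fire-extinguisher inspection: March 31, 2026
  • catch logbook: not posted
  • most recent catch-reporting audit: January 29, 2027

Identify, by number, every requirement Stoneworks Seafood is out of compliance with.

2, 5, 6, 8

1. condition 'operates beyond 50 nautical miles' does not hold → requirement n/a → met
2. catch logbook absent → not met
3. catch-reporting audit 81 days ago vs limit 90 → met
4. life-raft servicing 37 days ago vs limit 45 → met
5. garbage management plan absent → not met
6. condition 'processes catch onboard' holds; fire-extinguisher inspection 385 days ago vs limit 365 → not met
7. condition 'carries more than 16 crew' holds; hull inspection 360 days ago vs limit 365 → met
8. EPIRB battery test 62 days ago vs limit 45 → not met
Not met: 2, 5, 6, 8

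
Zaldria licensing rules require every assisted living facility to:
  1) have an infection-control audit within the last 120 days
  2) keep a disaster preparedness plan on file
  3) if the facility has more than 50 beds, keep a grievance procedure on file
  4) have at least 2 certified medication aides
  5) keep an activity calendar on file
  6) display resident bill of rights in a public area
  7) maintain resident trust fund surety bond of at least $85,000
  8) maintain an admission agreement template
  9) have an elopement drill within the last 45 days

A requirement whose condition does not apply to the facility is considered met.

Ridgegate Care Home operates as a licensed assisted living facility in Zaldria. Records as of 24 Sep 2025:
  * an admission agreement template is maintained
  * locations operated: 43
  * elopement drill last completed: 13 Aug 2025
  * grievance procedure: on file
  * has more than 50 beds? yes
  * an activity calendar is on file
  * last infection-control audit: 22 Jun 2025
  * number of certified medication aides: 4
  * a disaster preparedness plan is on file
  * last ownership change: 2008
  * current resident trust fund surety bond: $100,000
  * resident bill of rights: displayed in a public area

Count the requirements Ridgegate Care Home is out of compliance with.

1. infection-control audit 94 days ago vs limit 120 → met
2. disaster preparedness plan present → met
3. condition 'has more than 50 beds' holds; grievance procedure present → met
4. certified medication aides 4 ≥ 2 → met
5. activity calendar present → met
6. resident bill of rights present → met
7. resident trust fund surety bond $100,000 ≥ $85,000 → met
8. admission agreement template present → met
9. elopement drill 42 days ago vs limit 45 → met
Not met: 0 of 9

0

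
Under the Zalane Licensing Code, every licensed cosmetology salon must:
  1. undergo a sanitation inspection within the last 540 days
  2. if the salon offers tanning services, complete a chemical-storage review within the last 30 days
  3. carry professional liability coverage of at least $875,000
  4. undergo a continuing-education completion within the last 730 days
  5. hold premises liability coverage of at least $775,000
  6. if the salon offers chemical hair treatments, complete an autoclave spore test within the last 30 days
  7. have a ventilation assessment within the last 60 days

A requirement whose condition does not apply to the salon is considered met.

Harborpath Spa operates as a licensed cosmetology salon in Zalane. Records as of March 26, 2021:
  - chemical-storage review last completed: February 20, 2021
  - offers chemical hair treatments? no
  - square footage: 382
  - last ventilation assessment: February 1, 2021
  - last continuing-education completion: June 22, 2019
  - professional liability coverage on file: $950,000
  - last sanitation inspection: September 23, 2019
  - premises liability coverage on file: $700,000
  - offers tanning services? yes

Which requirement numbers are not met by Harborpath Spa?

1. sanitation inspection 550 days ago vs limit 540 → not met
2. condition 'offers tanning services' holds; chemical-storage review 34 days ago vs limit 30 → not met
3. professional liability coverage $950,000 ≥ $875,000 → met
4. continuing-education completion 643 days ago vs limit 730 → met
5. premises liability coverage $700,000 < $775,000 → not met
6. condition 'offers chemical hair treatments' does not hold → requirement n/a → met
7. ventilation assessment 53 days ago vs limit 60 → met
Not met: 1, 2, 5

1, 2, 5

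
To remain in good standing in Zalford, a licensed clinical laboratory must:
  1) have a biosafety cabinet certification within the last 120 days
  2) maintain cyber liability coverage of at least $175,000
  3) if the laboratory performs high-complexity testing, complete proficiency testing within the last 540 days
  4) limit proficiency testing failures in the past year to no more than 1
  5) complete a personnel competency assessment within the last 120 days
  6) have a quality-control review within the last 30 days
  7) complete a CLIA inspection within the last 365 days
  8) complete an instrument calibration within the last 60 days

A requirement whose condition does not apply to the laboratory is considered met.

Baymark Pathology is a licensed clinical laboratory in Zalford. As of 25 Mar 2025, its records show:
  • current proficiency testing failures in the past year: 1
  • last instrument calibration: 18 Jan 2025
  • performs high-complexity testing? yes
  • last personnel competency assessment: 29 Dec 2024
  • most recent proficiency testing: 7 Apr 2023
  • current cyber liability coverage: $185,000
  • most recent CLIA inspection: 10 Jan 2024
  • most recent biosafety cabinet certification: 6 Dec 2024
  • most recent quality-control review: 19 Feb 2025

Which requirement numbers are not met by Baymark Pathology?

1. biosafety cabinet certification 109 days ago vs limit 120 → met
2. cyber liability coverage $185,000 ≥ $175,000 → met
3. condition 'performs high-complexity testing' holds; proficiency testing 718 days ago vs limit 540 → not met
4. proficiency testing failures in the past year 1 ≤ 1 → met
5. personnel competency assessment 86 days ago vs limit 120 → met
6. quality-control review 34 days ago vs limit 30 → not met
7. CLIA inspection 440 days ago vs limit 365 → not met
8. instrument calibration 66 days ago vs limit 60 → not met
Not met: 3, 6, 7, 8

3, 6, 7, 8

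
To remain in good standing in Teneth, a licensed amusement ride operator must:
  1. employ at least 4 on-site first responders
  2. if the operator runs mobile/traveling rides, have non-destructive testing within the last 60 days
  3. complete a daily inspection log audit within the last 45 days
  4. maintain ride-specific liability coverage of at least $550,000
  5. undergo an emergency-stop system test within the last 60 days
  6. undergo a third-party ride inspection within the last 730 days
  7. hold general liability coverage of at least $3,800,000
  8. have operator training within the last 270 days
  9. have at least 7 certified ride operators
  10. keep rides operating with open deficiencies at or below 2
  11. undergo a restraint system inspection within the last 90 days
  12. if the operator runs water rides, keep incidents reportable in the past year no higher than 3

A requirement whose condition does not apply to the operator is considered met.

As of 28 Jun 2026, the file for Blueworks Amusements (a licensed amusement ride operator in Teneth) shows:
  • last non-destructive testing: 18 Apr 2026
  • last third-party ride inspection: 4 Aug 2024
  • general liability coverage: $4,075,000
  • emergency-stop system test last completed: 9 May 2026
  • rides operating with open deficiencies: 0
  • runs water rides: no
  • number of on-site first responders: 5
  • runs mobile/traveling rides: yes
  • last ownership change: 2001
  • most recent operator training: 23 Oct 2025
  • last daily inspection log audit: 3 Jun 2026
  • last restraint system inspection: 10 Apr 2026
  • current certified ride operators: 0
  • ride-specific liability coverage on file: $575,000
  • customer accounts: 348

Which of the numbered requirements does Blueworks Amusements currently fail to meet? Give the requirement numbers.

2, 9

1. on-site first responders 5 ≥ 4 → met
2. condition 'runs mobile/traveling rides' holds; non-destructive testing 71 days ago vs limit 60 → not met
3. daily inspection log audit 25 days ago vs limit 45 → met
4. ride-specific liability coverage $575,000 ≥ $550,000 → met
5. emergency-stop system test 50 days ago vs limit 60 → met
6. third-party ride inspection 693 days ago vs limit 730 → met
7. general liability coverage $4,075,000 ≥ $3,800,000 → met
8. operator training 248 days ago vs limit 270 → met
9. certified ride operators 0 < 7 → not met
10. rides operating with open deficiencies 0 ≤ 2 → met
11. restraint system inspection 79 days ago vs limit 90 → met
12. condition 'runs water rides' does not hold → requirement n/a → met
Not met: 2, 9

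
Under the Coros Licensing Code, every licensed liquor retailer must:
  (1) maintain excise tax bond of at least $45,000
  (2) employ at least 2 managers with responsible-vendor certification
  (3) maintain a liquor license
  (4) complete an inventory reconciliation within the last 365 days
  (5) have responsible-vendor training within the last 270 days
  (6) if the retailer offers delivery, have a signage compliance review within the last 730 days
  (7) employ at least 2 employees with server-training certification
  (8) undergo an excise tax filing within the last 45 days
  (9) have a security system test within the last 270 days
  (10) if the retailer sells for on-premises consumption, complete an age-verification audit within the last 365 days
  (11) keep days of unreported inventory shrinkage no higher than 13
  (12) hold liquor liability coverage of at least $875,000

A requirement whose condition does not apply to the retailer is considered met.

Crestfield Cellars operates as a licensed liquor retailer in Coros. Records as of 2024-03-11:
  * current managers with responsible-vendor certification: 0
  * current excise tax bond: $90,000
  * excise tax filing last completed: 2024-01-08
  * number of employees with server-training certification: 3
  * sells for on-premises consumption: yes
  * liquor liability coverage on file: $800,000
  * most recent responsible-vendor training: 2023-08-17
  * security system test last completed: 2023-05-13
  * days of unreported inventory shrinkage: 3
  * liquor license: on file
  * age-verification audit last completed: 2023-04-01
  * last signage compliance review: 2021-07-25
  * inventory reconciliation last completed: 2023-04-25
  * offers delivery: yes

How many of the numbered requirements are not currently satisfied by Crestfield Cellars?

1. excise tax bond $90,000 ≥ $45,000 → met
2. managers with responsible-vendor certification 0 < 2 → not met
3. liquor license present → met
4. inventory reconciliation 321 days ago vs limit 365 → met
5. responsible-vendor training 207 days ago vs limit 270 → met
6. condition 'offers delivery' holds; signage compliance review 960 days ago vs limit 730 → not met
7. employees with server-training certification 3 ≥ 2 → met
8. excise tax filing 63 days ago vs limit 45 → not met
9. security system test 303 days ago vs limit 270 → not met
10. condition 'sells for on-premises consumption' holds; age-verification audit 345 days ago vs limit 365 → met
11. days of unreported inventory shrinkage 3 ≤ 13 → met
12. liquor liability coverage $800,000 < $875,000 → not met
Not met: 5 of 12

5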